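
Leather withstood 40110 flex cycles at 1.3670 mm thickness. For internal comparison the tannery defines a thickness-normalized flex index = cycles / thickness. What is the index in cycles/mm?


Formula: Index = cycles / thickness
Substituting: Index = 40110 / 1.3670
Result: 29341.6240 cycles/mm


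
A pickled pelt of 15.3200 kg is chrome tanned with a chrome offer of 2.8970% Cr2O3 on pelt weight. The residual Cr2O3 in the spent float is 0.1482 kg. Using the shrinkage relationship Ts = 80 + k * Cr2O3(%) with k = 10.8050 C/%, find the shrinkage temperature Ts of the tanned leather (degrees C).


Offered = pelt * offer_pct / 100 = 15.3200 * 2.8970 / 100 = 0.4438 kg
Uptake = offered - residual = 0.4438 - 0.1482 = 0.2956 kg
Cr2O3% on pelt = uptake / pelt * 100 = 0.2956 / 15.3200 * 100 = 1.9296 %
Ts = 80 + k * Cr2O3% = 80 + 10.8050 * 1.9296 = 100.8497 C


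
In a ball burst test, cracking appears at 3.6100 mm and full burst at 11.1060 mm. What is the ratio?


Formula: Ratio = crack / burst
Substituting: Ratio = 3.6100 / 11.1060
Result: 0.3250


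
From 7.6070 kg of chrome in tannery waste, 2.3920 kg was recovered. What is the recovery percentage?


Formula: Recovery = recovered / input * 100
Substituting: Recovery = 2.3920 / 7.6070 * 100
Result: 31.4447 %


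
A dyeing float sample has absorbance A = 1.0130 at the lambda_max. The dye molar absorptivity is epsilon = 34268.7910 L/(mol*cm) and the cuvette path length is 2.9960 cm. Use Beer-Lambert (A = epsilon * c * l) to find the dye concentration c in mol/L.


Formula: c = A / (epsilon * l)
Substituting: c = 1.0130 / (34268.7910 * 2.9960)
Result: 9.8666e-06 mol/L


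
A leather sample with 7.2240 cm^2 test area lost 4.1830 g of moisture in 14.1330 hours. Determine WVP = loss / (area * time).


Formula: WVP = loss / (area * time)
Substituting: WVP = 4.1830 / (7.2240 * 14.1330)
Result: 0.0409709 g/(cm^2*hr)


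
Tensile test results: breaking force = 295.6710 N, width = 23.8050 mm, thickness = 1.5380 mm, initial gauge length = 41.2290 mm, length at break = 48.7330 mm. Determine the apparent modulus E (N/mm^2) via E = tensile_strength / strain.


TS = F / (w * t) = 295.6710 / (23.8050 * 1.5380) = 8.0758 N/mm^2
strain = (Lf - L0) / L0 = (48.7330 - 41.2290) / 41.2290 = 0.1820
E = TS / strain = 8.0758 / 0.1820 = 44.3705 N/mm^2


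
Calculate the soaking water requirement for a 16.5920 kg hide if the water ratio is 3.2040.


Formula: Water = hide_weight * ratio
Substituting: Water = 16.5920 * 3.2040
Result: 53.1608 kg


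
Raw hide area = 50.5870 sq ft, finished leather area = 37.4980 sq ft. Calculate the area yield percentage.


Formula: Yield = finished / raw * 100
Substituting: Yield = 37.4980 / 50.5870 * 100
Result: 74.1258 %


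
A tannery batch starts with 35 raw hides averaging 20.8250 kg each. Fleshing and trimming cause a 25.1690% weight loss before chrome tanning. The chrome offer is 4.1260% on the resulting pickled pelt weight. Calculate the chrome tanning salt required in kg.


Total_raw = N * avg_wt = 35 * 20.8250 = 728.8750 kg
Substrate = Total_raw * (1 - loss/100) = 728.8750 * (1 - 25.1690/100) = 545.4245 kg
Chrome = Substrate * pct / 100 = 545.4245 * 4.1260 / 100 = 22.5042 kg


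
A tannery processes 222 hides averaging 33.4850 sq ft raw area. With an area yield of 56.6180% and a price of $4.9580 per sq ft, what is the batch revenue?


Raw_total = N * avg_area = 222 * 33.4850 = 7433.6700 sq ft
Finished = Raw_total * yield / 100 = 7433.6700 * 56.6180 / 100 = 4208.7953 sq ft
Value = Finished * price = 4208.7953 * 4.9580 = 20867.2070 $


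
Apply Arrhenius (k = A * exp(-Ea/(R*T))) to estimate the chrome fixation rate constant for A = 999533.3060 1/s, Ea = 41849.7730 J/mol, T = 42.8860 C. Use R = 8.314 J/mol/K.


T_K = T_C + 273.15 = 42.8860 + 273.15 = 316.0360 K
exponent = -Ea / (R * T_K) = -41849.7730 / (8.314 * 316.0360) = -15.9275
k = A * exp(exponent) = 999533.3060 * exp(-15.9275) = 0.1209 1/s


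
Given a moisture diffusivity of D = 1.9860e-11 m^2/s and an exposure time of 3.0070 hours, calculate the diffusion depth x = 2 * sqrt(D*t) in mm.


t = 3.0070 hr * 3600 = 10825.2000 s
D * t = 1.9860e-11 * 10825.2000 = 2.1499e-07
x = 2 * sqrt(D*t) = 2 * sqrt(2.1499e-07) = 9.2734e-04 m = 0.9273 mm


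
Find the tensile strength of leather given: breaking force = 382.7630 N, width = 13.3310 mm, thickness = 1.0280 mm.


Formula: TS = force / (width * thickness)
Substituting: TS = 382.7630 / (13.3310 * 1.0280)
Result: 27.9302 N/mm^2


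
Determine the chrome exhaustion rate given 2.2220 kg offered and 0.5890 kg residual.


Formula: Uptake = (offered - residual) / offered * 100
Substituting: Uptake = (2.2220 - 0.5890) / 2.2220 * 100
Result: 73.4923 %


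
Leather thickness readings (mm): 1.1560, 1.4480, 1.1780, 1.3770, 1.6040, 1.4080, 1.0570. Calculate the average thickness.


Formula: Average = sum / n
Substituting: Average = 9.2280 / 7
Result: 1.3183 mm


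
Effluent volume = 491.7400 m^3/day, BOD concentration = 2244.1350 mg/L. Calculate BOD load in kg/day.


Formula: BOD_load = volume * conc / 1000
Substituting: BOD_load = 491.7400 * 2244.1350 / 1000
Result: 1103.5309 kg/day


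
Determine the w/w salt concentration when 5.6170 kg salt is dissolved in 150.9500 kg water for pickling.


Formula: Conc = salt / (water + salt) * 100
Substituting: Conc = 5.6170 / (150.9500 + 5.6170) * 100
Result: 3.5876 %


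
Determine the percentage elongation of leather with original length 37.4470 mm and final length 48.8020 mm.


Formula: Elongation = (Lf - L0) / L0 * 100
Substituting: Elongation = (48.8020 - 37.4470) / 37.4470 * 100
Result: 30.3229 %


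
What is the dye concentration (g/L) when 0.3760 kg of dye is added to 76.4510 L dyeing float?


Formula: Conc = dye_mass(kg) / volume(L) * 1000
Substituting: Conc = 0.3760 / 76.4510 * 1000
Result: 4.9182 g/L


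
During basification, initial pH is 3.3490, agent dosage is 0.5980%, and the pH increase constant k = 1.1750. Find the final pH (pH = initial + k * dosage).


Formula: pH_final = pH_initial + k * base_pct
Substituting: pH_final = 3.3490 + 1.1750 * 0.5980
Result: 4.0517


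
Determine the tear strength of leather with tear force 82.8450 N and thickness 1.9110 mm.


Formula: Tear strength = force / thickness
Substituting: Tear strength = 82.8450 / 1.9110
Result: 43.3516 N/mm


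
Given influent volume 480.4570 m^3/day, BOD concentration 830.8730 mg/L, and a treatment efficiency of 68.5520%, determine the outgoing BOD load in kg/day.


Load_in = volume * conc / 1000 = 480.4570 * 830.8730 / 1000 = 399.1987 kg/day
Removed = Load_in * eff / 100 = 399.1987 * 68.5520 / 100 = 273.6587 kg/day
Load_out = Load_in - Removed = 399.1987 - 273.6587 = 125.5400 kg/day


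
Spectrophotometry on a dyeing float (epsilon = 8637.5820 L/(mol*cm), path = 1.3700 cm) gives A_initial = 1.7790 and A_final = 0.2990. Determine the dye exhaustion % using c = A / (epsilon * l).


c_initial = A_i / (epsilon * l) = 1.7790 / (8637.5820 * 1.3700) = 1.5034e-04 mol/L
c_final = A_f / (epsilon * l) = 0.2990 / (8637.5820 * 1.3700) = 2.5267e-05 mol/L
Exhaustion = (c_initial - c_final) / c_initial * 100 = (1.5034e-04 - 2.5267e-05) / 1.5034e-04 * 100 = 83.1928 %


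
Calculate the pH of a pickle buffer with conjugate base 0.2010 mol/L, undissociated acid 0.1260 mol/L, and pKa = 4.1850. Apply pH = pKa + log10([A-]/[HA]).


ratio = [A-] / [HA] = 0.2010 / 0.1260 = 1.5952
log10(ratio) = 0.2028
pH = pKa + log10(ratio) = 4.1850 + 0.2028 = 4.3878


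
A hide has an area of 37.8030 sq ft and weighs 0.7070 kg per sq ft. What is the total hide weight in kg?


Formula: Weight = area * weight_per_sqft
Substituting: Weight = 37.8030 * 0.7070
Result: 26.7267 kg


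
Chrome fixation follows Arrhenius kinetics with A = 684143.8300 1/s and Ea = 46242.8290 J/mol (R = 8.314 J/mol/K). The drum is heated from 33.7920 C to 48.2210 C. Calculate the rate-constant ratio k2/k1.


T1 = 33.7920 + 273.15 = 306.9420 K; T2 = 48.2210 + 273.15 = 321.3710 K
k1 = A * exp(-Ea/(R*T1)) = 684143.8300 * exp(-46242.8290/(8.314*306.9420)) = 0.00923361 1/s
k2 = A * exp(-Ea/(R*T2)) = 684143.8300 * exp(-46242.8290/(8.314*321.3710)) = 0.020831 1/s
k2/k1 = 0.020831 / 0.00923361 = 2.2560


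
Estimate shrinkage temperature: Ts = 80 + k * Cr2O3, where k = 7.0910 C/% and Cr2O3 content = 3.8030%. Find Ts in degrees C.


Formula: Ts = 80 + k * Cr2O3
Substituting: Ts = 80 + 7.0910 * 3.8030
Result: 106.9671 C


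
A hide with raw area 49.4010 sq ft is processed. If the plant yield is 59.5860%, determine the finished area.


Formula: finished = raw * yield / 100
Substituting: finished = 49.4010 * 59.5860 / 100
Result: 29.4361 sq ft


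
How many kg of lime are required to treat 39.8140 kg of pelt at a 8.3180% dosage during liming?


Formula: Lime = substrate * pct / 100
Substituting: Lime = 39.8140 * 8.3180 / 100
Result: 3.3117 kg


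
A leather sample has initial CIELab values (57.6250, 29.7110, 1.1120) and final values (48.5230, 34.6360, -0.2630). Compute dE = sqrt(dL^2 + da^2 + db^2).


dL = -9.1020, da = 4.9250, db = -1.3750
dE = sqrt((-9.1020)^2 + 4.9250^2 + (-1.3750)^2) = 10.4400


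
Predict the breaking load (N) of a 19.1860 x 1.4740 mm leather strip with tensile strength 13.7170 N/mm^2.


Formula: F = TS * w * t
Substituting: F = 13.7170 * 19.1860 * 1.4740
Result: 387.9190 N


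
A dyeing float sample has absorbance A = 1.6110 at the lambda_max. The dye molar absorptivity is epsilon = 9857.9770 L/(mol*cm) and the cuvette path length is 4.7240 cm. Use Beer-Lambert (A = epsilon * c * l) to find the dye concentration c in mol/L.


Formula: c = A / (epsilon * l)
Substituting: c = 1.6110 / (9857.9770 * 4.7240)
Result: 3.4594e-05 mol/L


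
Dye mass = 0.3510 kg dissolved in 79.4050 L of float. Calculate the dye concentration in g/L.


Formula: Conc = dye_mass(kg) / volume(L) * 1000
Substituting: Conc = 0.3510 / 79.4050 * 1000
Result: 4.4204 g/L


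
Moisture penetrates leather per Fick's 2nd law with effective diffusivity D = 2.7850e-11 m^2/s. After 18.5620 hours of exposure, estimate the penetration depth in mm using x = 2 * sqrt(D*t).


t = 18.5620 hr * 3600 = 66823.2000 s
D * t = 2.7850e-11 * 66823.2000 = 1.8610e-06
x = 2 * sqrt(D*t) = 2 * sqrt(1.8610e-06) = 0.00272839 m = 2.7284 mm


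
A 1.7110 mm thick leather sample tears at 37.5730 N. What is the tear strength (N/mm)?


Formula: Tear strength = force / thickness
Substituting: Tear strength = 37.5730 / 1.7110
Result: 21.9597 N/mm


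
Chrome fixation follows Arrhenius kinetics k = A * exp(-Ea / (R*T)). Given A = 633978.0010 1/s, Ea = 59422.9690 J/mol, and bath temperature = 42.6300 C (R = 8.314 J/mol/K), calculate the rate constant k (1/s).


T_K = T_C + 273.15 = 42.6300 + 273.15 = 315.7800 K
exponent = -Ea / (R * T_K) = -59422.9690 / (8.314 * 315.7800) = -22.6339
k = A * exp(exponent) = 633978.0010 * exp(-22.6339) = 9.3819e-05 1/s


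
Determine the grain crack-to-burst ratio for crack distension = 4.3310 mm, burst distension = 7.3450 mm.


Formula: Ratio = crack / burst
Substituting: Ratio = 4.3310 / 7.3450
Result: 0.5897


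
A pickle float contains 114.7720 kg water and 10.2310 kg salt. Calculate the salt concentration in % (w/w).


Formula: Conc = salt / (water + salt) * 100
Substituting: Conc = 10.2310 / (114.7720 + 10.2310) * 100
Result: 8.1846 %


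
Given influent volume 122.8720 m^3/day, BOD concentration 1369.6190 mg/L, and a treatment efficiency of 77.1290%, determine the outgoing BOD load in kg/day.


Load_in = volume * conc / 1000 = 122.8720 * 1369.6190 / 1000 = 168.2878 kg/day
Removed = Load_in * eff / 100 = 168.2878 * 77.1290 / 100 = 129.7987 kg/day
Load_out = Load_in - Removed = 168.2878 - 129.7987 = 38.4891 kg/day


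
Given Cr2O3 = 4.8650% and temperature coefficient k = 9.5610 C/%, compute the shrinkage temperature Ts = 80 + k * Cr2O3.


Formula: Ts = 80 + k * Cr2O3
Substituting: Ts = 80 + 9.5610 * 4.8650
Result: 126.5143 C


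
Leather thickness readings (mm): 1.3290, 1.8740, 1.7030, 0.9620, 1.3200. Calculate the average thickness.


Formula: Average = sum / n
Substituting: Average = 7.1880 / 5
Result: 1.4376 mm


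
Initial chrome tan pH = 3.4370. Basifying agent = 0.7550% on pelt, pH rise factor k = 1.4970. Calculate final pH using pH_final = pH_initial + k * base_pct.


Formula: pH_final = pH_initial + k * base_pct
Substituting: pH_final = 3.4370 + 1.4970 * 0.7550
Result: 4.5672


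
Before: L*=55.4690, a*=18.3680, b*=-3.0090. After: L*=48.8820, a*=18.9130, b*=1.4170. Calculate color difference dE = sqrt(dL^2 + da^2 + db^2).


dL = -6.5870, da = 0.5450, db = 4.4260
dE = sqrt((-6.5870)^2 + 0.5450^2 + 4.4260^2) = 7.9546


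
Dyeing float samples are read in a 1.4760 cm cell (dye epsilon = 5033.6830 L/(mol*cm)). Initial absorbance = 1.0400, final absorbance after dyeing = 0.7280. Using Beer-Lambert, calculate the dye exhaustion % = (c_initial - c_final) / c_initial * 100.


c_initial = A_i / (epsilon * l) = 1.0400 / (5033.6830 * 1.4760) = 1.3998e-04 mol/L
c_final = A_f / (epsilon * l) = 0.7280 / (5033.6830 * 1.4760) = 9.7985e-05 mol/L
Exhaustion = (c_initial - c_final) / c_initial * 100 = (1.3998e-04 - 9.7985e-05) / 1.3998e-04 * 100 = 30.0000 %


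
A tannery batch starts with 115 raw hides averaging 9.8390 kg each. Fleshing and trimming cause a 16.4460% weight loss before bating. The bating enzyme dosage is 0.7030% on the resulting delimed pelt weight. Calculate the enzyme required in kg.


Total_raw = N * avg_wt = 115 * 9.8390 = 1131.4850 kg
Substrate = Total_raw * (1 - loss/100) = 1131.4850 * (1 - 16.4460/100) = 945.4010 kg
Enzyme = Substrate * pct / 100 = 945.4010 * 0.7030 / 100 = 6.6462 kg


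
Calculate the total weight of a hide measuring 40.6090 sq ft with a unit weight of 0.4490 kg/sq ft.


Formula: Weight = area * weight_per_sqft
Substituting: Weight = 40.6090 * 0.4490
Result: 18.2334 kg


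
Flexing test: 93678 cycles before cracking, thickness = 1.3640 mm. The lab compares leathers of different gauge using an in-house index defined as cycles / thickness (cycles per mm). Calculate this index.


Formula: Index = cycles / thickness
Substituting: Index = 93678 / 1.3640
Result: 68678.8856 cycles/mm


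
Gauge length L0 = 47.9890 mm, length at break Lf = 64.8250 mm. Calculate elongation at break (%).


Formula: Elongation = (Lf - L0) / L0 * 100
Substituting: Elongation = (64.8250 - 47.9890) / 47.9890 * 100
Result: 35.0830 %


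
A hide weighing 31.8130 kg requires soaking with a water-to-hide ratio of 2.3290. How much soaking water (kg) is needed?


Formula: Water = hide_weight * ratio
Substituting: Water = 31.8130 * 2.3290
Result: 74.0925 kg


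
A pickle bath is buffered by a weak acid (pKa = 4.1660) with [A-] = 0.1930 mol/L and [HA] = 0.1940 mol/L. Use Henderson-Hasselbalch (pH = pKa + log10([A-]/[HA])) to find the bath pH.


ratio = [A-] / [HA] = 0.1930 / 0.1940 = 0.9948
log10(ratio) = -0.00224442
pH = pKa + log10(ratio) = 4.1660 - 0.00224442 = 4.1638


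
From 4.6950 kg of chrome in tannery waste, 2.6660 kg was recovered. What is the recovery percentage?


Formula: Recovery = recovered / input * 100
Substituting: Recovery = 2.6660 / 4.6950 * 100
Result: 56.7838 %


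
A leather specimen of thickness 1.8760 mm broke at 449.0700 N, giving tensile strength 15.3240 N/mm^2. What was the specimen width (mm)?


Formula: w = F / (TS * t)
Substituting: w = 449.0700 / (15.3240 * 1.8760)
Result: 15.6210 mm


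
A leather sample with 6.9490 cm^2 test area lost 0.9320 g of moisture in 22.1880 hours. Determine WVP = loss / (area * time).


Formula: WVP = loss / (area * time)
Substituting: WVP = 0.9320 / (6.9490 * 22.1880)
Result: 0.00604471 g/(cm^2*hr)


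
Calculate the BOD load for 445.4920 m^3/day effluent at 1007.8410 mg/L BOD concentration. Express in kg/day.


Formula: BOD_load = volume * conc / 1000
Substituting: BOD_load = 445.4920 * 1007.8410 / 1000
Result: 448.9851 kg/day


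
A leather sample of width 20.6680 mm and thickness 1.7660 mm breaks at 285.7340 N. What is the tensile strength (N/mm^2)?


Formula: TS = force / (width * thickness)
Substituting: TS = 285.7340 / (20.6680 * 1.7660)
Result: 7.8284 N/mm^2


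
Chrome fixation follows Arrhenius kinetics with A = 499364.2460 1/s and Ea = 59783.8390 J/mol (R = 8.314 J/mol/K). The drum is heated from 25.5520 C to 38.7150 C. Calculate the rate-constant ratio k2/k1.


T1 = 25.5520 + 273.15 = 298.7020 K; T2 = 38.7150 + 273.15 = 311.8650 K
k1 = A * exp(-Ea/(R*T1)) = 499364.2460 * exp(-59783.8390/(8.314*298.7020)) = 1.7519e-05 1/s
k2 = A * exp(-Ea/(R*T2)) = 499364.2460 * exp(-59783.8390/(8.314*311.8650)) = 4.8394e-05 1/s
k2/k1 = 4.8394e-05 / 1.7519e-05 = 2.7623


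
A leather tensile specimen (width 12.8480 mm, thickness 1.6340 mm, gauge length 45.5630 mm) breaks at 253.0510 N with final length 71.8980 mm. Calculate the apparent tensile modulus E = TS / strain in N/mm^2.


TS = F / (w * t) = 253.0510 / (12.8480 * 1.6340) = 12.0537 N/mm^2
strain = (Lf - L0) / L0 = (71.8980 - 45.5630) / 45.5630 = 0.5780
E = TS / strain = 12.0537 / 0.5780 = 20.8545 N/mm^2


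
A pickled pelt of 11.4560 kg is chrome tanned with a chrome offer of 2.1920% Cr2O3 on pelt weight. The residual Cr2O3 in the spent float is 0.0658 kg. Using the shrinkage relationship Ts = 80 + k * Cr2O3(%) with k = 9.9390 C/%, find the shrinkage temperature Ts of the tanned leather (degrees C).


Offered = pelt * offer_pct / 100 = 11.4560 * 2.1920 / 100 = 0.2511 kg
Uptake = offered - residual = 0.2511 - 0.0658 = 0.1853 kg
Cr2O3% on pelt = uptake / pelt * 100 = 0.1853 / 11.4560 * 100 = 1.6176 %
Ts = 80 + k * Cr2O3% = 80 + 9.9390 * 1.6176 = 96.0776 C


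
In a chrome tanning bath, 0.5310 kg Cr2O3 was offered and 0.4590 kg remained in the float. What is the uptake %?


Formula: Uptake = (offered - residual) / offered * 100
Substituting: Uptake = (0.5310 - 0.4590) / 0.5310 * 100
Result: 13.5593 %


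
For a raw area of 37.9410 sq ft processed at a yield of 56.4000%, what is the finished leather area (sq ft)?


Formula: finished = raw * yield / 100
Substituting: finished = 37.9410 * 56.4000 / 100
Result: 21.3987 sq ft


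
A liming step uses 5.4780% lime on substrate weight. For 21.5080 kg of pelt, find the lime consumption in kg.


Formula: Lime = substrate * pct / 100
Substituting: Lime = 21.5080 * 5.4780 / 100
Result: 1.1782 kg


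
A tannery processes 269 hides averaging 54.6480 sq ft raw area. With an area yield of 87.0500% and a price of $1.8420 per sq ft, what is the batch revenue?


Raw_total = N * avg_area = 269 * 54.6480 = 14700.3120 sq ft
Finished = Raw_total * yield / 100 = 14700.3120 * 87.0500 / 100 = 12796.6216 sq ft
Value = Finished * price = 12796.6216 * 1.8420 = 23571.3770 $


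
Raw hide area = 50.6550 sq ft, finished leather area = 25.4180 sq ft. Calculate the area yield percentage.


Formula: Yield = finished / raw * 100
Substituting: Yield = 25.4180 / 50.6550 * 100
Result: 50.1787 %


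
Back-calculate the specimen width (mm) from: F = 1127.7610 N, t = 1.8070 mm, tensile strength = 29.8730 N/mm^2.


Formula: w = F / (TS * t)
Substituting: w = 1127.7610 / (29.8730 * 1.8070)
Result: 20.8920 mm


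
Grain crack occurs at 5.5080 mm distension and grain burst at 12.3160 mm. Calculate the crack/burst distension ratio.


Formula: Ratio = crack / burst
Substituting: Ratio = 5.5080 / 12.3160
Result: 0.4472


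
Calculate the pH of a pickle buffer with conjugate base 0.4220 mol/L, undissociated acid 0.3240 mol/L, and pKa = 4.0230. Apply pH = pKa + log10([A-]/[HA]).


ratio = [A-] / [HA] = 0.4220 / 0.3240 = 1.3025
log10(ratio) = 0.1148
pH = pKa + log10(ratio) = 4.0230 + 0.1148 = 4.1378


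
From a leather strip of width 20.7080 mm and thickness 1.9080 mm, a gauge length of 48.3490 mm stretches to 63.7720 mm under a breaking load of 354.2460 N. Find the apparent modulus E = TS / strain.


TS = F / (w * t) = 354.2460 / (20.7080 * 1.9080) = 8.9658 N/mm^2
strain = (Lf - L0) / L0 = (63.7720 - 48.3490) / 48.3490 = 0.3190
E = TS / strain = 8.9658 / 0.3190 = 28.1065 N/mm^2


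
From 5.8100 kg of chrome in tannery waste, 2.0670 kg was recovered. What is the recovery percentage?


Formula: Recovery = recovered / input * 100
Substituting: Recovery = 2.0670 / 5.8100 * 100
Result: 35.5766 %


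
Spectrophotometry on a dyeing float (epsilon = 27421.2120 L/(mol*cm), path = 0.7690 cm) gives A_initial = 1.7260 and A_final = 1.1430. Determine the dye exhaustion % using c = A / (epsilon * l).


c_initial = A_i / (epsilon * l) = 1.7260 / (27421.2120 * 0.7690) = 8.1852e-05 mol/L
c_final = A_f / (epsilon * l) = 1.1430 / (27421.2120 * 0.7690) = 5.4204e-05 mol/L
Exhaustion = (c_initial - c_final) / c_initial * 100 = (8.1852e-05 - 5.4204e-05) / 8.1852e-05 * 100 = 33.7775 %


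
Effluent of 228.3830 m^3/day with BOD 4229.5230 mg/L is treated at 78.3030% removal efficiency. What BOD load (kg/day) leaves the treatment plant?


Load_in = volume * conc / 1000 = 228.3830 * 4229.5230 / 1000 = 965.9512 kg/day
Removed = Load_in * eff / 100 = 965.9512 * 78.3030 / 100 = 756.3687 kg/day
Load_out = Load_in - Removed = 965.9512 - 756.3687 = 209.5824 kg/day


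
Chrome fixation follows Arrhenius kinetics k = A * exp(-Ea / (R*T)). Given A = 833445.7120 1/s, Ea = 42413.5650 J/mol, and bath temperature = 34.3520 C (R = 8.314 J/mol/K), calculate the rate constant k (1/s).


T_K = T_C + 273.15 = 34.3520 + 273.15 = 307.5020 K
exponent = -Ea / (R * T_K) = -42413.5650 / (8.314 * 307.5020) = -16.5900
k = A * exp(exponent) = 833445.7120 * exp(-16.5900) = 0.0519906 1/s


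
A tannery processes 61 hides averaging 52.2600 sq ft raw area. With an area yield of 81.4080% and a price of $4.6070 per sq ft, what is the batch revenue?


Raw_total = N * avg_area = 61 * 52.2600 = 3187.8600 sq ft
Finished = Raw_total * yield / 100 = 3187.8600 * 81.4080 / 100 = 2595.1731 sq ft
Value = Finished * price = 2595.1731 * 4.6070 = 11955.9623 $


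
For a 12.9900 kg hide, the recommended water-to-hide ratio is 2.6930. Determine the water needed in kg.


Formula: Water = hide_weight * ratio
Substituting: Water = 12.9900 * 2.6930
Result: 34.9821 kg


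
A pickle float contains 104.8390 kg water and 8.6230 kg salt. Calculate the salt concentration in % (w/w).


Formula: Conc = salt / (water + salt) * 100
Substituting: Conc = 8.6230 / (104.8390 + 8.6230) * 100
Result: 7.5999 %


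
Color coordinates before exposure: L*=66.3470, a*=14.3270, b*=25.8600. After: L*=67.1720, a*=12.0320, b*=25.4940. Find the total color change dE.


dL = 0.8250, da = -2.2950, db = -0.3660
dE = sqrt(0.8250^2 + (-2.2950)^2 + (-0.3660)^2) = 2.4661


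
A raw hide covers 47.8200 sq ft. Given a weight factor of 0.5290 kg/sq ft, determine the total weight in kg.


Formula: Weight = area * weight_per_sqft
Substituting: Weight = 47.8200 * 0.5290
Result: 25.2968 kg


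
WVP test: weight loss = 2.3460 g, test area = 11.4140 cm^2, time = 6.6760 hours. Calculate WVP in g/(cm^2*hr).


Formula: WVP = loss / (area * time)
Substituting: WVP = 2.3460 / (11.4140 * 6.6760)
Result: 0.0307875 g/(cm^2*hr)


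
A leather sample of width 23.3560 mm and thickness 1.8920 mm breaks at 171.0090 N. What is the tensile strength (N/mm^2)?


Formula: TS = force / (width * thickness)
Substituting: TS = 171.0090 / (23.3560 * 1.8920)
Result: 3.8699 N/mm^2


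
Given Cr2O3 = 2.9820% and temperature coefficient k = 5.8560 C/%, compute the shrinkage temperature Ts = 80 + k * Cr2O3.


Formula: Ts = 80 + k * Cr2O3
Substituting: Ts = 80 + 5.8560 * 2.9820
Result: 97.4626 C


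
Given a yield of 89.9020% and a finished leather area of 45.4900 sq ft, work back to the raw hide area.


Formula: raw = finished * 100 / yield
Substituting: raw = 45.4900 * 100 / 89.9020
Result: 50.5995 sq ft


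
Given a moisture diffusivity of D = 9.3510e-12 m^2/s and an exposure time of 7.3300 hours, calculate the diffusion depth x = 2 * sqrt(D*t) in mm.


t = 7.3300 hr * 3600 = 26388.0000 s
D * t = 9.3510e-12 * 26388.0000 = 2.4675e-07
x = 2 * sqrt(D*t) = 2 * sqrt(2.4675e-07) = 9.9349e-04 m = 0.9935 mm


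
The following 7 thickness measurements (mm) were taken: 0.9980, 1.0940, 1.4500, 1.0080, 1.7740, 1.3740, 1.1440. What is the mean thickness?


Formula: Average = sum / n
Substituting: Average = 8.8420 / 7
Result: 1.2631 mm


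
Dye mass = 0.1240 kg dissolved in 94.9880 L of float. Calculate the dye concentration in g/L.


Formula: Conc = dye_mass(kg) / volume(L) * 1000
Substituting: Conc = 0.1240 / 94.9880 * 1000
Result: 1.3054 g/L


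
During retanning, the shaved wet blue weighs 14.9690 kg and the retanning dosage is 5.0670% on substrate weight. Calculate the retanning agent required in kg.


Formula: Retan = substrate * pct / 100
Substituting: Retan = 14.9690 * 5.0670 / 100
Result: 0.7585 kg


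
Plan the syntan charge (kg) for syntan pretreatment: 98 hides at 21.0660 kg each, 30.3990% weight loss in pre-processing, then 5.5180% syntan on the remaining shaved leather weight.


Total_raw = N * avg_wt = 98 * 21.0660 = 2064.4680 kg
Substrate = Total_raw * (1 - loss/100) = 2064.4680 * (1 - 30.3990/100) = 1436.8904 kg
Syntan = Substrate * pct / 100 = 1436.8904 * 5.5180 / 100 = 79.2876 kg


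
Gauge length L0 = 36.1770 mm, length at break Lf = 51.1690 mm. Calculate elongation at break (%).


Formula: Elongation = (Lf - L0) / L0 * 100
Substituting: Elongation = (51.1690 - 36.1770) / 36.1770 * 100
Result: 41.4407 %


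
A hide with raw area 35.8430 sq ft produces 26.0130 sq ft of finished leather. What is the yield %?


Formula: Yield = finished / raw * 100
Substituting: Yield = 26.0130 / 35.8430 * 100
Result: 72.5748 %


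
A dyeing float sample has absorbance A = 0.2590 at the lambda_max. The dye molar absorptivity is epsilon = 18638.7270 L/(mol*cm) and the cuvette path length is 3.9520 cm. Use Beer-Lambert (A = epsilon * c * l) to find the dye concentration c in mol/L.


Formula: c = A / (epsilon * l)
Substituting: c = 0.2590 / (18638.7270 * 3.9520)
Result: 3.5161e-06 mol/L


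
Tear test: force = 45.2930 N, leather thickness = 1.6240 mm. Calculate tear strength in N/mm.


Formula: Tear strength = force / thickness
Substituting: Tear strength = 45.2930 / 1.6240
Result: 27.8898 N/mm


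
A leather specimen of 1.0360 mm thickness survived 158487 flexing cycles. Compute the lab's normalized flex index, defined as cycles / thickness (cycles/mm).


Formula: Index = cycles / thickness
Substituting: Index = 158487 / 1.0360
Result: 152979.7297 cycles/mm


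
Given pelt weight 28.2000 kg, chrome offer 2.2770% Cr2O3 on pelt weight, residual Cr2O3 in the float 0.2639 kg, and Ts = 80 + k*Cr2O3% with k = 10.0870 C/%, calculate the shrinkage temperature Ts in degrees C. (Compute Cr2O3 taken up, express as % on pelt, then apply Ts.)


Offered = pelt * offer_pct / 100 = 28.2000 * 2.2770 / 100 = 0.6421 kg
Uptake = offered - residual = 0.6421 - 0.2639 = 0.3782 kg
Cr2O3% on pelt = uptake / pelt * 100 = 0.3782 / 28.2000 * 100 = 1.3412 %
Ts = 80 + k * Cr2O3% = 80 + 10.0870 * 1.3412 = 93.5285 C


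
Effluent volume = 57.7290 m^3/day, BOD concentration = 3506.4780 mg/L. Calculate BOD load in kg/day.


Formula: BOD_load = volume * conc / 1000
Substituting: BOD_load = 57.7290 * 3506.4780 / 1000
Result: 202.4255 kg/day


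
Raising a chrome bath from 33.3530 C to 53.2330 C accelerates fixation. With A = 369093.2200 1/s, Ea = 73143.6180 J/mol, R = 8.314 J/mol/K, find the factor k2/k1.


T1 = 33.3530 + 273.15 = 306.5030 K; T2 = 53.2330 + 273.15 = 326.3830 K
k1 = A * exp(-Ea/(R*T1)) = 369093.2200 * exp(-73143.6180/(8.314*306.5030)) = 1.2632e-07 1/s
k2 = A * exp(-Ea/(R*T2)) = 369093.2200 * exp(-73143.6180/(8.314*326.3830)) = 7.2567e-07 1/s
k2/k1 = 7.2567e-07 / 1.2632e-07 = 5.7449


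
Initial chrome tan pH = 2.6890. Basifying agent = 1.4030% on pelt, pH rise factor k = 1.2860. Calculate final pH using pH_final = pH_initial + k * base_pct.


Formula: pH_final = pH_initial + k * base_pct
Substituting: pH_final = 2.6890 + 1.2860 * 1.4030
Result: 4.4933


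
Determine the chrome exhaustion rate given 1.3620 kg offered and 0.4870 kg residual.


Formula: Uptake = (offered - residual) / offered * 100
Substituting: Uptake = (1.3620 - 0.4870) / 1.3620 * 100
Result: 64.2438 %


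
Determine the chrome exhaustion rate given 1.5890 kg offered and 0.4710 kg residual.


Formula: Uptake = (offered - residual) / offered * 100
Substituting: Uptake = (1.5890 - 0.4710) / 1.5890 * 100
Result: 70.3587 %


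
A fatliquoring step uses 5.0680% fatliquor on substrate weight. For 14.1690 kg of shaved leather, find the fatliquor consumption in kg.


Formula: Fat = substrate * pct / 100
Substituting: Fat = 14.1690 * 5.0680 / 100
Result: 0.7181 kg


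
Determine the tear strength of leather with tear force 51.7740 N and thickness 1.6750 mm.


Formula: Tear strength = force / thickness
Substituting: Tear strength = 51.7740 / 1.6750
Result: 30.9099 N/mm


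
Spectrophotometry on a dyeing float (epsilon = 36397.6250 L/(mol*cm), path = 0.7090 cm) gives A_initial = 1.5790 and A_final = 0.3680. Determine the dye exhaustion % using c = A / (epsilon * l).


c_initial = A_i / (epsilon * l) = 1.5790 / (36397.6250 * 0.7090) = 6.1188e-05 mol/L
c_final = A_f / (epsilon * l) = 0.3680 / (36397.6250 * 0.7090) = 1.4260e-05 mol/L
Exhaustion = (c_initial - c_final) / c_initial * 100 = (6.1188e-05 - 1.4260e-05) / 6.1188e-05 * 100 = 76.6941 %


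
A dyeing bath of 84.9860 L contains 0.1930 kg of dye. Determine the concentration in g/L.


Formula: Conc = dye_mass(kg) / volume(L) * 1000
Substituting: Conc = 0.1930 / 84.9860 * 1000
Result: 2.2710 g/L


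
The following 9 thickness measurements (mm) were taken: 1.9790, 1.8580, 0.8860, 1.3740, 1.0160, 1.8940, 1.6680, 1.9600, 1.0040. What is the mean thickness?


Formula: Average = sum / n
Substituting: Average = 13.6390 / 9
Result: 1.5154 mm


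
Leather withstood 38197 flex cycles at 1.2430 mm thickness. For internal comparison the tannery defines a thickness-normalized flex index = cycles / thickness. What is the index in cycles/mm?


Formula: Index = cycles / thickness
Substituting: Index = 38197 / 1.2430
Result: 30729.6862 cycles/mm


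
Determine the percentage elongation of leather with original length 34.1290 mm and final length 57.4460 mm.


Formula: Elongation = (Lf - L0) / L0 * 100
Substituting: Elongation = (57.4460 - 34.1290) / 34.1290 * 100
Result: 68.3202 %


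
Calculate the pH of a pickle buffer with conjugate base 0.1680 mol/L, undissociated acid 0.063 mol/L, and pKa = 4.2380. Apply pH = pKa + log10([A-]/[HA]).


ratio = [A-] / [HA] = 0.1680 / 0.063 = 2.6667
log10(ratio) = 0.4260
pH = pKa + log10(ratio) = 4.2380 + 0.4260 = 4.6640


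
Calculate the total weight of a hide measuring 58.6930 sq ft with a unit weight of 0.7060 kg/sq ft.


Formula: Weight = area * weight_per_sqft
Substituting: Weight = 58.6930 * 0.7060
Result: 41.4373 kg


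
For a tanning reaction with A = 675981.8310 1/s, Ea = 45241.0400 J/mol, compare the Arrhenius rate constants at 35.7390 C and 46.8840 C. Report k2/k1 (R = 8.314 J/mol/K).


T1 = 35.7390 + 273.15 = 308.8890 K; T2 = 46.8840 + 273.15 = 320.0340 K
k1 = A * exp(-Ea/(R*T1)) = 675981.8310 * exp(-45241.0400/(8.314*308.8890)) = 0.015107 1/s
k2 = A * exp(-Ea/(R*T2)) = 675981.8310 * exp(-45241.0400/(8.314*320.0340)) = 0.0279004 1/s
k2/k1 = 0.0279004 / 0.015107 = 1.8469


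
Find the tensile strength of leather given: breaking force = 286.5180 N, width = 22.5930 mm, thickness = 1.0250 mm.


Formula: TS = force / (width * thickness)
Substituting: TS = 286.5180 / (22.5930 * 1.0250)
Result: 12.3724 N/mm^2


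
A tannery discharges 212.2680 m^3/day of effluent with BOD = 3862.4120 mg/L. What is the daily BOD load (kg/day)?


Formula: BOD_load = volume * conc / 1000
Substituting: BOD_load = 212.2680 * 3862.4120 / 1000
Result: 819.8665 kg/day


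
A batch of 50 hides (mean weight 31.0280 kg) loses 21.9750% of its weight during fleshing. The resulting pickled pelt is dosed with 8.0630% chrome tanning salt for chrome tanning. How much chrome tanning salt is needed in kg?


Total_raw = N * avg_wt = 50 * 31.0280 = 1551.4000 kg
Substrate = Total_raw * (1 - loss/100) = 1551.4000 * (1 - 21.9750/100) = 1210.4798 kg
Chrome = Substrate * pct / 100 = 1210.4798 * 8.0630 / 100 = 97.6010 kg


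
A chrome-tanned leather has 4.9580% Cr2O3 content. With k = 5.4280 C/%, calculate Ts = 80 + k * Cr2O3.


Formula: Ts = 80 + k * Cr2O3
Substituting: Ts = 80 + 5.4280 * 4.9580
Result: 106.9120 C


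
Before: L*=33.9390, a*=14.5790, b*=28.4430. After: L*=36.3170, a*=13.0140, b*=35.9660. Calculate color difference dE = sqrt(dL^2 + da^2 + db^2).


dL = 2.3780, da = -1.5650, db = 7.5230
dE = sqrt(2.3780^2 + (-1.5650)^2 + 7.5230^2) = 8.0436


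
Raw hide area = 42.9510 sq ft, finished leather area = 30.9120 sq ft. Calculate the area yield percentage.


Formula: Yield = finished / raw * 100
Substituting: Yield = 30.9120 / 42.9510 * 100
Result: 71.9704 %


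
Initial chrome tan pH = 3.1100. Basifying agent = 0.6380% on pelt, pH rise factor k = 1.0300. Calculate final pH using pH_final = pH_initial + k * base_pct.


Formula: pH_final = pH_initial + k * base_pct
Substituting: pH_final = 3.1100 + 1.0300 * 0.6380
Result: 3.7671


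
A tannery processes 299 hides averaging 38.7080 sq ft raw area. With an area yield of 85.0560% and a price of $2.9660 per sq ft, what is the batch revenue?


Raw_total = N * avg_area = 299 * 38.7080 = 11573.6920 sq ft
Finished = Raw_total * yield / 100 = 11573.6920 * 85.0560 / 100 = 9844.1195 sq ft
Value = Finished * price = 9844.1195 * 2.9660 = 29197.6583 $


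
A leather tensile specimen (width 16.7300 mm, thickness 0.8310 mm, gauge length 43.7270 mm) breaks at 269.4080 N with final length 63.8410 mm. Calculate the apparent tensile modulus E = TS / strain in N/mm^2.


TS = F / (w * t) = 269.4080 / (16.7300 * 0.8310) = 19.3782 N/mm^2
strain = (Lf - L0) / L0 = (63.8410 - 43.7270) / 43.7270 = 0.4600
E = TS / strain = 19.3782 / 0.4600 = 42.1274 N/mm^2


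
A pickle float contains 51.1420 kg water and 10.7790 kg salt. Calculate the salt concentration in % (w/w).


Formula: Conc = salt / (water + salt) * 100
Substituting: Conc = 10.7790 / (51.1420 + 10.7790) * 100
Result: 17.4077 %


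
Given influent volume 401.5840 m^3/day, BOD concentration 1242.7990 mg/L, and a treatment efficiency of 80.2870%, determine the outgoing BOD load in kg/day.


Load_in = volume * conc / 1000 = 401.5840 * 1242.7990 / 1000 = 499.0882 kg/day
Removed = Load_in * eff / 100 = 499.0882 * 80.2870 / 100 = 400.7029 kg/day
Load_out = Load_in - Removed = 499.0882 - 400.7029 = 98.3853 kg/day


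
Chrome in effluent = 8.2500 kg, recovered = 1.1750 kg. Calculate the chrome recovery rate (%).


Formula: Recovery = recovered / input * 100
Substituting: Recovery = 1.1750 / 8.2500 * 100
Result: 14.2424 %


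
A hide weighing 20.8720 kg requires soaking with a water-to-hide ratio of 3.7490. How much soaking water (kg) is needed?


Formula: Water = hide_weight * ratio
Substituting: Water = 20.8720 * 3.7490
Result: 78.2491 kg


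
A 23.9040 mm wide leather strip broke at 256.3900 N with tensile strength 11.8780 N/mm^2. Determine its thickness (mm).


Formula: t = F / (TS * w)
Substituting: t = 256.3900 / (11.8780 * 23.9040)
Result: 0.9030 mm


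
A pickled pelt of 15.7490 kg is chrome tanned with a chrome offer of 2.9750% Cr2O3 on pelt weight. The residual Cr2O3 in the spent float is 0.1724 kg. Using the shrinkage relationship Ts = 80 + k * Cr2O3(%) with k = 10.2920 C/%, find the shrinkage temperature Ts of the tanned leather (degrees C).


Offered = pelt * offer_pct / 100 = 15.7490 * 2.9750 / 100 = 0.4685 kg
Uptake = offered - residual = 0.4685 - 0.1724 = 0.2961 kg
Cr2O3% on pelt = uptake / pelt * 100 = 0.2961 / 15.7490 * 100 = 1.8803 %
Ts = 80 + k * Cr2O3% = 80 + 10.2920 * 1.8803 = 99.3523 C


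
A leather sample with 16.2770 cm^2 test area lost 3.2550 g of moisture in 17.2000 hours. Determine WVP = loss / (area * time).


Formula: WVP = loss / (area * time)
Substituting: WVP = 3.2550 / (16.2770 * 17.2000)
Result: 0.0116265 g/(cm^2*hr)


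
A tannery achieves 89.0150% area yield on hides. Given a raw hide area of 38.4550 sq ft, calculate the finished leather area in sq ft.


Formula: finished = raw * yield / 100
Substituting: finished = 38.4550 * 89.0150 / 100
Result: 34.2307 sq ft


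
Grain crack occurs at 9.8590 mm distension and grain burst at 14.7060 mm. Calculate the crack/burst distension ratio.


Formula: Ratio = crack / burst
Substituting: Ratio = 9.8590 / 14.7060
Result: 0.6704


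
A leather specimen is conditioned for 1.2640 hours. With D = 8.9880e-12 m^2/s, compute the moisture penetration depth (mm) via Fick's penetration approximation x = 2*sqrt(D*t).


t = 1.2640 hr * 3600 = 4550.4000 s
D * t = 8.9880e-12 * 4550.4000 = 4.0899e-08
x = 2 * sqrt(D*t) = 2 * sqrt(4.0899e-08) = 4.0447e-04 m = 0.4045 mm


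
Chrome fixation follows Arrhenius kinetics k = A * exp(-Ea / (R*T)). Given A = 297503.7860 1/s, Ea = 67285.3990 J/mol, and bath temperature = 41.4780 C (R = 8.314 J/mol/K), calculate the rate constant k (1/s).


T_K = T_C + 273.15 = 41.4780 + 273.15 = 314.6280 K
exponent = -Ea / (R * T_K) = -67285.3990 / (8.314 * 314.6280) = -25.7225
k = A * exp(exponent) = 297503.7860 * exp(-25.7225) = 2.0061e-06 1/s


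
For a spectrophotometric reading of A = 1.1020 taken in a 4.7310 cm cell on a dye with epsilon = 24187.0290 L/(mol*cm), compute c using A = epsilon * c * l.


Formula: c = A / (epsilon * l)
Substituting: c = 1.1020 / (24187.0290 * 4.7310)
Result: 9.6304e-06 mol/L


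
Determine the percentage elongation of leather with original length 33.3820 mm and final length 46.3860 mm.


Formula: Elongation = (Lf - L0) / L0 * 100
Substituting: Elongation = (46.3860 - 33.3820) / 33.3820 * 100
Result: 38.9551 %


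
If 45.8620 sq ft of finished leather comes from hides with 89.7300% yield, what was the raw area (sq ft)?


Formula: raw = finished * 100 / yield
Substituting: raw = 45.8620 * 100 / 89.7300
Result: 51.1111 sq ft


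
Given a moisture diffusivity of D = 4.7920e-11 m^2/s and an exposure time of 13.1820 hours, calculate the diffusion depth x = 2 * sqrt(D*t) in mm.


t = 13.1820 hr * 3600 = 47455.2000 s
D * t = 4.7920e-11 * 47455.2000 = 2.2741e-06
x = 2 * sqrt(D*t) = 2 * sqrt(2.2741e-06) = 0.00301599 m = 3.0160 mm


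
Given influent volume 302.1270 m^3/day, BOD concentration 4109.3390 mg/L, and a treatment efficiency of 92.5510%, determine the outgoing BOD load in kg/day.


Load_in = volume * conc / 1000 = 302.1270 * 4109.3390 / 1000 = 1241.5423 kg/day
Removed = Load_in * eff / 100 = 1241.5423 * 92.5510 / 100 = 1149.0598 kg/day
Load_out = Load_in - Removed = 1241.5423 - 1149.0598 = 92.4825 kg/day


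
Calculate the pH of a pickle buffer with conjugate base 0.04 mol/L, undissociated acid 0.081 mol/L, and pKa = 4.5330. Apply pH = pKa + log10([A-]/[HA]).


ratio = [A-] / [HA] = 0.04 / 0.081 = 0.4938
log10(ratio) = -0.3064
pH = pKa + log10(ratio) = 4.5330 - 0.3064 = 4.2266


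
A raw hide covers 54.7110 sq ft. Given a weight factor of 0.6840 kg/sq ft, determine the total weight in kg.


Formula: Weight = area * weight_per_sqft
Substituting: Weight = 54.7110 * 0.6840
Result: 37.4223 kg


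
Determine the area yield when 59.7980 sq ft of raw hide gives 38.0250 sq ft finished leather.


Formula: Yield = finished / raw * 100
Substituting: Yield = 38.0250 / 59.7980 * 100
Result: 63.5891 %


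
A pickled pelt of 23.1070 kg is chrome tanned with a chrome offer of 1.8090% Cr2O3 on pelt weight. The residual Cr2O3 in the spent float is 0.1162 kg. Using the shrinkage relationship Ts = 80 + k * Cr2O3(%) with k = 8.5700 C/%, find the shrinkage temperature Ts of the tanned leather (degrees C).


Offered = pelt * offer_pct / 100 = 23.1070 * 1.8090 / 100 = 0.4180 kg
Uptake = offered - residual = 0.4180 - 0.1162 = 0.3018 kg
Cr2O3% on pelt = uptake / pelt * 100 = 0.3018 / 23.1070 * 100 = 1.3061 %
Ts = 80 + k * Cr2O3% = 80 + 8.5700 * 1.3061 = 91.1935 C
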